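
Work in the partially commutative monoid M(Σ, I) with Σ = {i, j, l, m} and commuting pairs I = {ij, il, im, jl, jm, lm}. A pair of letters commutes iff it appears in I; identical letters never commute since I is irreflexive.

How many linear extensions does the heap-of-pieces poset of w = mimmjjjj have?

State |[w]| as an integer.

piece 0:m — minimal
piece 1:i — minimal
piece 2:m rests on {0:m}
piece 3:m rests on {2:m}
piece 4:j — minimal
piece 5:j rests on {4:j}
piece 6:j rests on {5:j}
piece 7:j rests on {6:j}
minimal pieces: {0:m, 1:i, 4:j}
ways to finish when only these pieces remain (= sum over removing one remaining piece with nothing left below it):
  1 left: {1}→1  {3}→1  {7}→1
  2 left: {1,3}→2  {1,7}→2  {2,3}→1  {3,7}→2  {6,7}→1
  3 left: {0,2,3}→1  {1,2,3}→3  {1,3,7}→6  {1,6,7}→3  {2,3,7}→3  {3,6,7}→3  {5,6,7}→1
  4 left: {0,1,2,3}→4  {0,2,3,7}→4  {1,2,3,7}→12  {1,3,6,7}→12  {1,5,6,7}→4  {2,3,6,7}→6  {3,5,6,7}→4  {4,5,6,7}→1
  5 left: {0,1,2,3,7}→20  {0,2,3,6,7}→10  {1,2,3,6,7}→30  {1,3,5,6,7}→20  {1,4,5,6,7}→5  {2,3,5,6,7}→10  {3,4,5,6,7}→5
  6 left: {0,1,2,3,6,7}→60  {0,2,3,5,6,7}→20  {1,2,3,5,6,7}→60  {1,3,4,5,6,7}→30  {2,3,4,5,6,7}→15
  placing 0:m first → 105 extensions
  placing 1:i first → 35 extensions
  placing 4:j first → 140 extensions
total linear extensions = 280

280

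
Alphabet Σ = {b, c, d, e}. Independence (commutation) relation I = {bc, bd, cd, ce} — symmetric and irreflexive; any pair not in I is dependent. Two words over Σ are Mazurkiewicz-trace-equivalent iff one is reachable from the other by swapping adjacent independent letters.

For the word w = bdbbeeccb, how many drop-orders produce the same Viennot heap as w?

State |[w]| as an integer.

piece 0:b — minimal
piece 1:d — minimal
piece 2:b rests on {0:b}
piece 3:b rests on {2:b}
piece 4:e rests on {1:d, 3:b}
piece 5:e rests on {4:e}
piece 6:c — minimal
piece 7:c rests on {6:c}
piece 8:b rests on {5:e}
minimal pieces: {0:b, 1:d, 6:c}
ways to finish when only these pieces remain (= sum over removing one remaining piece with nothing left below it):
  1 left: {7}→1  {8}→1
  2 left: {5,8}→1  {6,7}→1  {7,8}→2
  3 left: {4,5,8}→1  {5,7,8}→3  {6,7,8}→3
  4 left: {1,4,5,8}→1  {3,4,5,8}→1  {4,5,7,8}→4  {5,6,7,8}→6
  5 left: {1,3,4,5,8}→2  {1,4,5,7,8}→5  {2,3,4,5,8}→1  {3,4,5,7,8}→5  {4,5,6,7,8}→10
  6 left: {0,2,3,4,5,8}→1  {1,2,3,4,5,8}→3  {1,3,4,5,7,8}→12  {1,4,5,6,7,8}→15  {2,3,4,5,7,8}→6  {3,4,5,6,7,8}→15
  7 left: {0,1,2,3,4,5,8}→4  {0,2,3,4,5,7,8}→7  {1,2,3,4,5,7,8}→21  {1,3,4,5,6,7,8}→42  {2,3,4,5,6,7,8}→21
  placing 0:b first → 84 extensions
  placing 1:d first → 28 extensions
  placing 6:c first → 32 extensions
total linear extensions = 144

144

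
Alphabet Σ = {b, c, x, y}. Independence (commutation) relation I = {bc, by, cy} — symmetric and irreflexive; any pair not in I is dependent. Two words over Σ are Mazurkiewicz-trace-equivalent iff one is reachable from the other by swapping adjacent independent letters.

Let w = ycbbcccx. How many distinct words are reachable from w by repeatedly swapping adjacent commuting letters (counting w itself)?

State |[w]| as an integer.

105

drop 0:y onto floor
drop 1:c onto floor
drop 2:b onto floor
drop 3:b onto {2:b}
drop 4:c onto {1:c}
drop 5:c onto {4:c}
drop 6:c onto {5:c}
drop 7:x onto {0:y, 3:b, 6:c}
ground layer = {0:y, 1:c, 2:b}
drop-orders for the pieces not yet dropped (sum over which currently-grounded one goes next):
  1 to go: {7} 1
  2 to go: {0,7} 1  {3,7} 1  {6,7} 1
  3 to go: {0,3,7} 2  {0,6,7} 2  {2,3,7} 1  {3,6,7} 2  {5,6,7} 1
  4 to go: {0,2,3,7} 3  {0,3,6,7} 6  {0,5,6,7} 3  {2,3,6,7} 3  {3,5,6,7} 3  {4,5,6,7} 1
  5 to go: {0,2,3,6,7} 12  {0,3,5,6,7} 12  {0,4,5,6,7} 4  {1,4,5,6,7} 1  {2,3,5,6,7} 6  {3,4,5,6,7} 4
  6 to go: {0,1,4,5,6,7} 5  {0,2,3,5,6,7} 30  {0,3,4,5,6,7} 20  {1,3,4,5,6,7} 5  {2,3,4,5,6,7} 10
  if 0:y drops first: 15 orders
  if 1:c drops first: 60 orders
  if 2:b drops first: 30 orders
heap linearizations: 105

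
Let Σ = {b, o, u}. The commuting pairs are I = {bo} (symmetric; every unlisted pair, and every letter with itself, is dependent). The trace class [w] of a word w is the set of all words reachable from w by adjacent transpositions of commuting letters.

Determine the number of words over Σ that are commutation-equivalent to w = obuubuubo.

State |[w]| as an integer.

0(o) covers ∅
1(b) covers ∅
2(u) covers 0:o, 1:b
3(u) covers 2:u
4(b) covers 3:u
5(u) covers 4:b
6(u) covers 5:u
7(b) covers 6:u
8(o) covers 6:u
floor of heap: 0:o, 1:b
completions by unplaced set U, small U first (add the entries for U minus each lowest piece of U):
  |U|=1: {7}:1  {8}:1
  |U|=2: {7,8}:2
  |U|=3: {6,7,8}:2
  |U|=4: {5,6,7,8}:2
  |U|=5: {4,5,6,7,8}:2
  |U|=6: {3,4,5,6,7,8}:2
  |U|=7: {2,3,4,5,6,7,8}:2
  start at 0(o): 2
  start at 1(b): 2
sum over floor = 4

4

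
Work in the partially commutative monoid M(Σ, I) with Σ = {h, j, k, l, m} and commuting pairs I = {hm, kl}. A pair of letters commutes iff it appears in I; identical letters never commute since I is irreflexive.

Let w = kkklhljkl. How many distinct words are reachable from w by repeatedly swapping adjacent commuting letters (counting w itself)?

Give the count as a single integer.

#0=k has no predecessor
#1=k depends on [0:k]
#2=k depends on [1:k]
#3=l has no predecessor
#4=h depends on [2:k, 3:l]
#5=l depends on [4:h]
#6=j depends on [5:l]
#7=k depends on [6:j]
#8=l depends on [6:j]
sources: [0:k, 3:l]
N(rest) = Σ N(rest − s) over sources s of rest; N(one piece) = 1:
  size 1 → [7]=1  [8]=1
  size 2 → [7,8]=2
  size 3 → [6,7,8]=2
  size 4 → [5,6,7,8]=2
  size 5 → [4,5,6,7,8]=2
  size 6 → [2,4,5,6,7,8]=2  [3,4,5,6,7,8]=2
  size 7 → [1,2,4,5,6,7,8]=2  [2,3,4,5,6,7,8]=4
  first=0(k) contributes 6
  first=3(l) contributes 2
|[w]| = 8

8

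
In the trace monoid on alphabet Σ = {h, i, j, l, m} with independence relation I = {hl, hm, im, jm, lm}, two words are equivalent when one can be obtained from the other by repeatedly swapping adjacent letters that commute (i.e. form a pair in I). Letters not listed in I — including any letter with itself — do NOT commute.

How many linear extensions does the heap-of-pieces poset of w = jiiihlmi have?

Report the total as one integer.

16

drop 0:j onto floor
drop 1:i onto {0:j}
drop 2:i onto {1:i}
drop 3:i onto {2:i}
drop 4:h onto {3:i}
drop 5:l onto {3:i}
drop 6:m onto floor
drop 7:i onto {4:h, 5:l}
ground layer = {0:j, 6:m}
drop-orders for the pieces not yet dropped (sum over which currently-grounded one goes next):
  1 to go: {6} 1  {7} 1
  2 to go: {4,7} 1  {5,7} 1  {6,7} 2
  3 to go: {4,5,7} 2  {4,6,7} 3  {5,6,7} 3
  4 to go: {3,4,5,7} 2  {4,5,6,7} 8
  5 to go: {2,3,4,5,7} 2  {3,4,5,6,7} 10
  6 to go: {1,2,3,4,5,7} 2  {2,3,4,5,6,7} 12
  if 0:j drops first: 14 orders
  if 6:m drops first: 2 orders
heap linearizations: 16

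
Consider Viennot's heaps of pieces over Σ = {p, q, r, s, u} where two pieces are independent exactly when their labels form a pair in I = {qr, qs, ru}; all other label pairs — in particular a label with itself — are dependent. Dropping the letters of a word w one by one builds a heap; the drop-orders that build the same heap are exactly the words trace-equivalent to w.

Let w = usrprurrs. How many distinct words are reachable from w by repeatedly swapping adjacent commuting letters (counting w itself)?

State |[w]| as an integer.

4

drop 0:u onto floor
drop 1:s onto {0:u}
drop 2:r onto {1:s}
drop 3:p onto {2:r}
drop 4:r onto {3:p}
drop 5:u onto {3:p}
drop 6:r onto {4:r}
drop 7:r onto {6:r}
drop 8:s onto {5:u, 7:r}
ground layer = {0:u}
drop-orders for the pieces not yet dropped (sum over which currently-grounded one goes next):
  1 to go: {8} 1
  2 to go: {5,8} 1  {7,8} 1
  3 to go: {5,7,8} 2  {6,7,8} 1
  4 to go: {4,6,7,8} 1  {5,6,7,8} 3
  5 to go: {4,5,6,7,8} 4
  6 to go: {3,4,5,6,7,8} 4
  7 to go: {2,3,4,5,6,7,8} 4
  if 0:u drops first: 4 orders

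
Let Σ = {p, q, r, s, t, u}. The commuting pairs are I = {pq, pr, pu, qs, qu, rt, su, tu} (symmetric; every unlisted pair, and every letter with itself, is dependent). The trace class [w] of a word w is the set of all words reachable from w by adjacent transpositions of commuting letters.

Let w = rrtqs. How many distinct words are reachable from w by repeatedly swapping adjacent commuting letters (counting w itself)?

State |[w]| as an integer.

6

#0=r has no predecessor
#1=r depends on [0:r]
#2=t has no predecessor
#3=q depends on [1:r, 2:t]
#4=s depends on [1:r, 2:t]
sources: [0:r, 2:t]
N(rest) = Σ N(rest − s) over sources s of rest; N(one piece) = 1:
  size 1 → [3]=1  [4]=1
  size 2 → [3,4]=2
  size 3 → [1,3,4]=2  [2,3,4]=2
  first=0(r) contributes 4
  first=2(t) contributes 2
|[w]| = 6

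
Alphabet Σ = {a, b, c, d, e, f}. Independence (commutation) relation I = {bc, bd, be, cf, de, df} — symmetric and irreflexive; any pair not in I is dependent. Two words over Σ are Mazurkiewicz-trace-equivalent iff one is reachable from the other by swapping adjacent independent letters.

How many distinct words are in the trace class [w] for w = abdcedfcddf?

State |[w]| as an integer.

drop 0:a onto floor
drop 1:b onto {0:a}
drop 2:d onto {0:a}
drop 3:c onto {2:d}
drop 4:e onto {3:c}
drop 5:d onto {3:c}
drop 6:f onto {1:b, 4:e}
drop 7:c onto {4:e, 5:d}
drop 8:d onto {7:c}
drop 9:d onto {8:d}
drop 10:f onto {6:f}
ground layer = {0:a}
drop-orders for the pieces not yet dropped (sum over which currently-grounded one goes next):
  1 to go: {9} 1  {10} 1
  2 to go: {6,10} 1  {8,9} 1  {9,10} 2
  3 to go: {1,6,10} 1  {6,9,10} 3  {7,8,9} 1  {8,9,10} 3
  4 to go: {1,6,9,10} 4  {5,7,8,9} 1  {6,8,9,10} 6  {7,8,9,10} 4
  5 to go: {1,6,8,9,10} 10  {5,7,8,9,10} 5  {6,7,8,9,10} 10
  6 to go: {1,6,7,8,9,10} 20  {4,6,7,8,9,10} 10  {5,6,7,8,9,10} 15
  7 to go: {1,4,6,7,8,9,10} 30  {1,5,6,7,8,9,10} 35  {4,5,6,7,8,9,10} 25
  8 to go: {1,4,5,6,7,8,9,10} 90  {3,4,5,6,7,8,9,10} 25
  9 to go: {1,3,4,5,6,7,8,9,10} 115  {2,3,4,5,6,7,8,9,10} 25
  if 0:a drops first: 140 orders

140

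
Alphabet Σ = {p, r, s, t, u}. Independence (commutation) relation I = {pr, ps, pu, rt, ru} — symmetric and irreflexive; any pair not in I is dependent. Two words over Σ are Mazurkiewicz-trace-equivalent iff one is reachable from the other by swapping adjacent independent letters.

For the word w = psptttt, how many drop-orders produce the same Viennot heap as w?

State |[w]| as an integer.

drop 0:p onto floor
drop 1:s onto floor
drop 2:p onto {0:p}
drop 3:t onto {1:s, 2:p}
drop 4:t onto {3:t}
drop 5:t onto {4:t}
drop 6:t onto {5:t}
ground layer = {0:p, 1:s}
drop-orders for the pieces not yet dropped (sum over which currently-grounded one goes next):
  1 to go: {6} 1
  2 to go: {5,6} 1
  3 to go: {4,5,6} 1
  4 to go: {3,4,5,6} 1
  5 to go: {1,3,4,5,6} 1  {2,3,4,5,6} 1
  if 0:p drops first: 2 orders
  if 1:s drops first: 1 orders
heap linearizations: 3

3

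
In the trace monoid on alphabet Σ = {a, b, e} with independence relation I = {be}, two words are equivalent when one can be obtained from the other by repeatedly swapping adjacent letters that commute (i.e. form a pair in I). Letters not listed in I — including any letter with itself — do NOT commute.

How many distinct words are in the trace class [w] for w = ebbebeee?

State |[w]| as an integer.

56

drop 0:e onto floor
drop 1:b onto floor
drop 2:b onto {1:b}
drop 3:e onto {0:e}
drop 4:b onto {2:b}
drop 5:e onto {3:e}
drop 6:e onto {5:e}
drop 7:e onto {6:e}
ground layer = {0:e, 1:b}
drop-orders for the pieces not yet dropped (sum over which currently-grounded one goes next):
  1 to go: {4} 1  {7} 1
  2 to go: {2,4} 1  {4,7} 2  {6,7} 1
  3 to go: {1,2,4} 1  {2,4,7} 3  {4,6,7} 3  {5,6,7} 1
  4 to go: {1,2,4,7} 4  {2,4,6,7} 6  {3,5,6,7} 1  {4,5,6,7} 4
  5 to go: {0,3,5,6,7} 1  {1,2,4,6,7} 10  {2,4,5,6,7} 10  {3,4,5,6,7} 5
  6 to go: {0,3,4,5,6,7} 6  {1,2,4,5,6,7} 20  {2,3,4,5,6,7} 15
  if 0:e drops first: 35 orders
  if 1:b drops first: 21 orders
heap linearizations: 56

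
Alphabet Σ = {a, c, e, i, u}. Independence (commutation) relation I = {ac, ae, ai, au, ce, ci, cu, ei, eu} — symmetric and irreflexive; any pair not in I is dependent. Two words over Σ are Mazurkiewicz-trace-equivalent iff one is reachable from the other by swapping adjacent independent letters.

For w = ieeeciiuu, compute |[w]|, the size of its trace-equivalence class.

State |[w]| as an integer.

drop 0:i onto floor
drop 1:e onto floor
drop 2:e onto {1:e}
drop 3:e onto {2:e}
drop 4:c onto floor
drop 5:i onto {0:i}
drop 6:i onto {5:i}
drop 7:u onto {6:i}
drop 8:u onto {7:u}
ground layer = {0:i, 1:e, 4:c}
drop-orders for the pieces not yet dropped (sum over which currently-grounded one goes next):
  1 to go: {3} 1  {4} 1  {8} 1
  2 to go: {2,3} 1  {3,4} 2  {3,8} 2  {4,8} 2  {7,8} 1
  3 to go: {1,2,3} 1  {2,3,4} 3  {2,3,8} 3  {3,4,8} 6  {3,7,8} 3  {4,7,8} 3  {6,7,8} 1
  4 to go: {1,2,3,4} 4  {1,2,3,8} 4  {2,3,4,8} 12  {2,3,7,8} 6  {3,4,7,8} 12  {3,6,7,8} 4  {4,6,7,8} 4  {5,6,7,8} 1
  5 to go: {0,5,6,7,8} 1  {1,2,3,4,8} 20  {1,2,3,7,8} 10  {2,3,4,7,8} 30  {2,3,6,7,8} 10  {3,4,6,7,8} 20  {3,5,6,7,8} 5  {4,5,6,7,8} 5
  6 to go: {0,3,5,6,7,8} 6  {0,4,5,6,7,8} 6  {1,2,3,4,7,8} 60  {1,2,3,6,7,8} 20  {2,3,4,6,7,8} 60  {2,3,5,6,7,8} 15  {3,4,5,6,7,8} 30
  7 to go: {0,2,3,5,6,7,8} 21  {0,3,4,5,6,7,8} 42  {1,2,3,4,6,7,8} 140  {1,2,3,5,6,7,8} 35  {2,3,4,5,6,7,8} 105
  if 0:i drops first: 280 orders
  if 1:e drops first: 168 orders
  if 4:c drops first: 56 orders
heap linearizations: 504

504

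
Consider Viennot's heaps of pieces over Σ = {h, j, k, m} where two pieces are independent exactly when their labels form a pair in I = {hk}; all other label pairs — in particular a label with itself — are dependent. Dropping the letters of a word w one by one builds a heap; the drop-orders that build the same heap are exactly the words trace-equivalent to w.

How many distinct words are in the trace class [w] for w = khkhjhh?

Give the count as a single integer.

0(k) covers ∅
1(h) covers ∅
2(k) covers 0:k
3(h) covers 1:h
4(j) covers 2:k, 3:h
5(h) covers 4:j
6(h) covers 5:h
floor of heap: 0:k, 1:h
completions by unplaced set U, small U first (add the entries for U minus each lowest piece of U):
  |U|=1: {6}:1
  |U|=2: {5,6}:1
  |U|=3: {4,5,6}:1
  |U|=4: {2,4,5,6}:1  {3,4,5,6}:1
  |U|=5: {0,2,4,5,6}:1  {1,3,4,5,6}:1  {2,3,4,5,6}:2
  start at 0(k): 3
  start at 1(h): 3
sum over floor = 6

6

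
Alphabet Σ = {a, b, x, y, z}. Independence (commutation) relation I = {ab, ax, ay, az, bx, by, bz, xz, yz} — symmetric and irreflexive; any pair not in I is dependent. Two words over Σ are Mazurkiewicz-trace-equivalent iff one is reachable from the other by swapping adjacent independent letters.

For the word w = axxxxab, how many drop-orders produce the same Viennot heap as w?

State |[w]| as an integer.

0(a) covers ∅
1(x) covers ∅
2(x) covers 1:x
3(x) covers 2:x
4(x) covers 3:x
5(a) covers 0:a
6(b) covers ∅
floor of heap: 0:a, 1:x, 6:b
completions by unplaced set U, small U first (add the entries for U minus each lowest piece of U):
  |U|=1: {4}:1  {5}:1  {6}:1
  |U|=2: {0,5}:1  {3,4}:1  {4,5}:2  {4,6}:2  {5,6}:2
  |U|=3: {0,4,5}:3  {0,5,6}:3  {2,3,4}:1  {3,4,5}:3  {3,4,6}:3  {4,5,6}:6
  |U|=4: {0,3,4,5}:6  {0,4,5,6}:12  {1,2,3,4}:1  {2,3,4,5}:4  {2,3,4,6}:4  {3,4,5,6}:12
  |U|=5: {0,2,3,4,5}:10  {0,3,4,5,6}:30  {1,2,3,4,5}:5  {1,2,3,4,6}:5  {2,3,4,5,6}:20
  start at 0(a): 30
  start at 1(x): 60
  start at 6(b): 15
sum over floor = 105

105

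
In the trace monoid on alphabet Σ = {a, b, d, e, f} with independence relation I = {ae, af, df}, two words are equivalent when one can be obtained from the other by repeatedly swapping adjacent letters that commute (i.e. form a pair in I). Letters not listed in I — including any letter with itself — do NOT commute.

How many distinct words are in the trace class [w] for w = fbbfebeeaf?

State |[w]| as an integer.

#0=f has no predecessor
#1=b depends on [0:f]
#2=b depends on [1:b]
#3=f depends on [2:b]
#4=e depends on [3:f]
#5=b depends on [4:e]
#6=e depends on [5:b]
#7=e depends on [6:e]
#8=a depends on [5:b]
#9=f depends on [7:e]
sources: [0:f]
N(rest) = Σ N(rest − s) over sources s of rest; N(one piece) = 1:
  size 1 → [8]=1  [9]=1
  size 2 → [7,9]=1  [8,9]=2
  size 3 → [6,7,9]=1  [7,8,9]=3
  size 4 → [6,7,8,9]=4
  size 5 → [5,6,7,8,9]=4
  size 6 → [4,5,6,7,8,9]=4
  size 7 → [3,4,5,6,7,8,9]=4
  size 8 → [2,3,4,5,6,7,8,9]=4
  first=0(f) contributes 4

4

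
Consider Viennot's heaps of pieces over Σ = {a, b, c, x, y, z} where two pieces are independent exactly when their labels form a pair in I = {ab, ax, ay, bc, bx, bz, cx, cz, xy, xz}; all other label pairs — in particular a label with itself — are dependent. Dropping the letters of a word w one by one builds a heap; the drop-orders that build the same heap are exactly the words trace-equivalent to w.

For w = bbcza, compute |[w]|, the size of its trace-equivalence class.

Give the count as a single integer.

piece 0:b — minimal
piece 1:b rests on {0:b}
piece 2:c — minimal
piece 3:z — minimal
piece 4:a rests on {2:c, 3:z}
minimal pieces: {0:b, 2:c, 3:z}
ways to finish when only these pieces remain (= sum over removing one remaining piece with nothing left below it):
  1 left: {1}→1  {4}→1
  2 left: {0,1}→1  {1,4}→2  {2,4}→1  {3,4}→1
  3 left: {0,1,4}→3  {1,2,4}→3  {1,3,4}→3  {2,3,4}→2
  placing 0:b first → 8 extensions
  placing 2:c first → 6 extensions
  placing 3:z first → 6 extensions
total linear extensions = 20

20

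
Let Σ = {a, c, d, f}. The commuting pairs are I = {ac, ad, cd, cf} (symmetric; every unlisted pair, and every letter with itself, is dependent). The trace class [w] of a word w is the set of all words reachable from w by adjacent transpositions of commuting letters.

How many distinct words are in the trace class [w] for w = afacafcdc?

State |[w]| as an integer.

84

#0=a has no predecessor
#1=f depends on [0:a]
#2=a depends on [1:f]
#3=c has no predecessor
#4=a depends on [2:a]
#5=f depends on [4:a]
#6=c depends on [3:c]
#7=d depends on [5:f]
#8=c depends on [6:c]
sources: [0:a, 3:c]
N(rest) = Σ N(rest − s) over sources s of rest; N(one piece) = 1:
  size 1 → [7]=1  [8]=1
  size 2 → [5,7]=1  [6,8]=1  [7,8]=2
  size 3 → [3,6,8]=1  [4,5,7]=1  [5,7,8]=3  [6,7,8]=3
  size 4 → [2,4,5,7]=1  [3,6,7,8]=4  [4,5,7,8]=4  [5,6,7,8]=6
  size 5 → [1,2,4,5,7]=1  [2,4,5,7,8]=5  [3,5,6,7,8]=10  [4,5,6,7,8]=10
  size 6 → [0,1,2,4,5,7]=1  [1,2,4,5,7,8]=6  [2,4,5,6,7,8]=15  [3,4,5,6,7,8]=20
  size 7 → [0,1,2,4,5,7,8]=7  [1,2,4,5,6,7,8]=21  [2,3,4,5,6,7,8]=35
  first=0(a) contributes 56
  first=3(c) contributes 28
|[w]| = 84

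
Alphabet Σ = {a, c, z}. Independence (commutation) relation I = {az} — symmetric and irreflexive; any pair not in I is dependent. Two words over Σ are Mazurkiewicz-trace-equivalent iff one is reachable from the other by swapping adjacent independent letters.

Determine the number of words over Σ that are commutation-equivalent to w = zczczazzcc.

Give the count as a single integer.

drop 0:z onto floor
drop 1:c onto {0:z}
drop 2:z onto {1:c}
drop 3:c onto {2:z}
drop 4:z onto {3:c}
drop 5:a onto {3:c}
drop 6:z onto {4:z}
drop 7:z onto {6:z}
drop 8:c onto {5:a, 7:z}
drop 9:c onto {8:c}
ground layer = {0:z}
drop-orders for the pieces not yet dropped (sum over which currently-grounded one goes next):
  1 to go: {9} 1
  2 to go: {8,9} 1
  3 to go: {5,8,9} 1  {7,8,9} 1
  4 to go: {5,7,8,9} 2  {6,7,8,9} 1
  5 to go: {4,6,7,8,9} 1  {5,6,7,8,9} 3
  6 to go: {4,5,6,7,8,9} 4
  7 to go: {3,4,5,6,7,8,9} 4
  8 to go: {2,3,4,5,6,7,8,9} 4
  if 0:z drops first: 4 orders

4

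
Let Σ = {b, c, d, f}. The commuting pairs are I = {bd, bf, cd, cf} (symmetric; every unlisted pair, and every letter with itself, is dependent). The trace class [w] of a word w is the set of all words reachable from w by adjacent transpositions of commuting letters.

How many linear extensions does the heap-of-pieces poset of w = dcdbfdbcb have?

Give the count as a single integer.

126

piece 0:d — minimal
piece 1:c — minimal
piece 2:d rests on {0:d}
piece 3:b rests on {1:c}
piece 4:f rests on {2:d}
piece 5:d rests on {4:f}
piece 6:b rests on {3:b}
piece 7:c rests on {6:b}
piece 8:b rests on {7:c}
minimal pieces: {0:d, 1:c}
ways to finish when only these pieces remain (= sum over removing one remaining piece with nothing left below it):
  1 left: {5}→1  {8}→1
  2 left: {4,5}→1  {5,8}→2  {7,8}→1
  3 left: {2,4,5}→1  {4,5,8}→3  {5,7,8}→3  {6,7,8}→1
  4 left: {0,2,4,5}→1  {2,4,5,8}→4  {3,6,7,8}→1  {4,5,7,8}→6  {5,6,7,8}→4
  5 left: {0,2,4,5,8}→5  {1,3,6,7,8}→1  {2,4,5,7,8}→10  {3,5,6,7,8}→5  {4,5,6,7,8}→10
  6 left: {0,2,4,5,7,8}→15  {1,3,5,6,7,8}→6  {2,4,5,6,7,8}→20  {3,4,5,6,7,8}→15
  7 left: {0,2,4,5,6,7,8}→35  {1,3,4,5,6,7,8}→21  {2,3,4,5,6,7,8}→35
  placing 0:d first → 56 extensions
  placing 1:c first → 70 extensions
total linear extensions = 126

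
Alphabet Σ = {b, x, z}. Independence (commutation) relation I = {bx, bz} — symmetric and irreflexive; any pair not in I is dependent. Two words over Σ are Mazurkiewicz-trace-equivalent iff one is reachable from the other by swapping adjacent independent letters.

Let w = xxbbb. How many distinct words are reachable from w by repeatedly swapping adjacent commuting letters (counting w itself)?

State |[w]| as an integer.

0(x) covers ∅
1(x) covers 0:x
2(b) covers ∅
3(b) covers 2:b
4(b) covers 3:b
floor of heap: 0:x, 2:b
completions by unplaced set U, small U first (add the entries for U minus each lowest piece of U):
  |U|=1: {1}:1  {4}:1
  |U|=2: {0,1}:1  {1,4}:2  {3,4}:1
  |U|=3: {0,1,4}:3  {1,3,4}:3  {2,3,4}:1
  start at 0(x): 4
  start at 2(b): 6
sum over floor = 10

10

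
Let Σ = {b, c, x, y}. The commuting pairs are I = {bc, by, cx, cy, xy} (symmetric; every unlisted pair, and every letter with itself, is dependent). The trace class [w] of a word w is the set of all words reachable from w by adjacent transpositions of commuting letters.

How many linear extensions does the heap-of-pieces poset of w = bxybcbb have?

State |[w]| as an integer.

42

piece 0:b — minimal
piece 1:x rests on {0:b}
piece 2:y — minimal
piece 3:b rests on {1:x}
piece 4:c — minimal
piece 5:b rests on {3:b}
piece 6:b rests on {5:b}
minimal pieces: {0:b, 2:y, 4:c}
ways to finish when only these pieces remain (= sum over removing one remaining piece with nothing left below it):
  1 left: {2}→1  {4}→1  {6}→1
  2 left: {2,4}→2  {2,6}→2  {4,6}→2  {5,6}→1
  3 left: {2,4,6}→6  {2,5,6}→3  {3,5,6}→1  {4,5,6}→3
  4 left: {1,3,5,6}→1  {2,3,5,6}→4  {2,4,5,6}→12  {3,4,5,6}→4
  5 left: {0,1,3,5,6}→1  {1,2,3,5,6}→5  {1,3,4,5,6}→5  {2,3,4,5,6}→20
  placing 0:b first → 30 extensions
  placing 2:y first → 6 extensions
  placing 4:c first → 6 extensions
total linear extensions = 42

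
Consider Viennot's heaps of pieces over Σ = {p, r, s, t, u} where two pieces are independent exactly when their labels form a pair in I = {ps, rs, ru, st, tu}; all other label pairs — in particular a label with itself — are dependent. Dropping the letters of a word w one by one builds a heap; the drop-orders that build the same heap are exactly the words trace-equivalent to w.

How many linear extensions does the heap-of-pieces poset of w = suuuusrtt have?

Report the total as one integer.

0(s) covers ∅
1(u) covers 0:s
2(u) covers 1:u
3(u) covers 2:u
4(u) covers 3:u
5(s) covers 4:u
6(r) covers ∅
7(t) covers 6:r
8(t) covers 7:t
floor of heap: 0:s, 6:r
completions by unplaced set U, small U first (add the entries for U minus each lowest piece of U):
  |U|=1: {5}:1  {8}:1
  |U|=2: {4,5}:1  {5,8}:2  {7,8}:1
  |U|=3: {3,4,5}:1  {4,5,8}:3  {5,7,8}:3  {6,7,8}:1
  |U|=4: {2,3,4,5}:1  {3,4,5,8}:4  {4,5,7,8}:6  {5,6,7,8}:4
  |U|=5: {1,2,3,4,5}:1  {2,3,4,5,8}:5  {3,4,5,7,8}:10  {4,5,6,7,8}:10
  |U|=6: {0,1,2,3,4,5}:1  {1,2,3,4,5,8}:6  {2,3,4,5,7,8}:15  {3,4,5,6,7,8}:20
  |U|=7: {0,1,2,3,4,5,8}:7  {1,2,3,4,5,7,8}:21  {2,3,4,5,6,7,8}:35
  start at 0(s): 56
  start at 6(r): 28
sum over floor = 84

84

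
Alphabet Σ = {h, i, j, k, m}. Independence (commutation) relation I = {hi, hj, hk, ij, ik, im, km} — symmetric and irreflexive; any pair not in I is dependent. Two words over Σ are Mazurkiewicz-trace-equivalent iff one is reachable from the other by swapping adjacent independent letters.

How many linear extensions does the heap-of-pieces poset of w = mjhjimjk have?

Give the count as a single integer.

drop 0:m onto floor
drop 1:j onto {0:m}
drop 2:h onto {0:m}
drop 3:j onto {1:j}
drop 4:i onto floor
drop 5:m onto {2:h, 3:j}
drop 6:j onto {5:m}
drop 7:k onto {6:j}
ground layer = {0:m, 4:i}
drop-orders for the pieces not yet dropped (sum over which currently-grounded one goes next):
  1 to go: {4} 1  {7} 1
  2 to go: {4,7} 2  {6,7} 1
  3 to go: {4,6,7} 3  {5,6,7} 1
  4 to go: {2,5,6,7} 1  {3,5,6,7} 1  {4,5,6,7} 4
  5 to go: {1,3,5,6,7} 1  {2,3,5,6,7} 2  {2,4,5,6,7} 5  {3,4,5,6,7} 5
  6 to go: {1,2,3,5,6,7} 3  {1,3,4,5,6,7} 6  {2,3,4,5,6,7} 12
  if 0:m drops first: 21 orders
  if 4:i drops first: 3 orders
heap linearizations: 24

24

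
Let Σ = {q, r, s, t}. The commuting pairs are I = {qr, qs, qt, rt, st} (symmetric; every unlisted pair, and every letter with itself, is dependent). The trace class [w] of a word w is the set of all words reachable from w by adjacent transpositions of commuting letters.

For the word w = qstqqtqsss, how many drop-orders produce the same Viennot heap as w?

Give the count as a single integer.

#0=q has no predecessor
#1=s has no predecessor
#2=t has no predecessor
#3=q depends on [0:q]
#4=q depends on [3:q]
#5=t depends on [2:t]
#6=q depends on [4:q]
#7=s depends on [1:s]
#8=s depends on [7:s]
#9=s depends on [8:s]
sources: [0:q, 1:s, 2:t]
N(rest) = Σ N(rest − s) over sources s of rest; N(one piece) = 1:
  size 1 → [5]=1  [6]=1  [9]=1
  size 2 → [2,5]=1  [4,6]=1  [5,6]=2  [5,9]=2  [6,9]=2  [8,9]=1
  size 3 → [2,5,6]=3  [2,5,9]=3  [3,4,6]=1  [4,5,6]=3  [4,6,9]=3  [5,6,9]=6  [5,8,9]=3  [6,8,9]=3  [7,8,9]=1
  size 4 → [0,3,4,6]=1  [1,7,8,9]=1  [2,4,5,6]=6  [2,5,6,9]=12  [2,5,8,9]=6  [3,4,5,6]=4  [3,4,6,9]=4  [4,5,6,9]=12  [4,6,8,9]=6  [5,6,8,9]=12  [5,7,8,9]=4  [6,7,8,9]=4
  size 5 → [0,3,4,5,6]=5  [0,3,4,6,9]=5  [1,5,7,8,9]=5  [1,6,7,8,9]=5  [2,3,4,5,6]=10  [2,4,5,6,9]=30  [2,5,6,8,9]=30  [2,5,7,8,9]=10  [3,4,5,6,9]=20  [3,4,6,8,9]=10  [4,5,6,8,9]=30  [4,6,7,8,9]=10  [5,6,7,8,9]=20
  size 6 → [0,2,3,4,5,6]=15  [0,3,4,5,6,9]=30  [0,3,4,6,8,9]=15  [1,2,5,7,8,9]=15  [1,4,6,7,8,9]=15  [1,5,6,7,8,9]=30  [2,3,4,5,6,9]=60  [2,4,5,6,8,9]=90  [2,5,6,7,8,9]=60  [3,4,5,6,8,9]=60  [3,4,6,7,8,9]=20  [4,5,6,7,8,9]=60
  size 7 → [0,2,3,4,5,6,9]=105  [0,3,4,5,6,8,9]=105  [0,3,4,6,7,8,9]=35  [1,2,5,6,7,8,9]=105  [1,3,4,6,7,8,9]=35  [1,4,5,6,7,8,9]=105  [2,3,4,5,6,8,9]=210  [2,4,5,6,7,8,9]=210  [3,4,5,6,7,8,9]=140
  size 8 → [0,1,3,4,6,7,8,9]=70  [0,2,3,4,5,6,8,9]=420  [0,3,4,5,6,7,8,9]=280  [1,2,4,5,6,7,8,9]=420  [1,3,4,5,6,7,8,9]=280  [2,3,4,5,6,7,8,9]=560
  first=0(q) contributes 1260
  first=1(s) contributes 1260
  first=2(t) contributes 630
|[w]| = 3150

3150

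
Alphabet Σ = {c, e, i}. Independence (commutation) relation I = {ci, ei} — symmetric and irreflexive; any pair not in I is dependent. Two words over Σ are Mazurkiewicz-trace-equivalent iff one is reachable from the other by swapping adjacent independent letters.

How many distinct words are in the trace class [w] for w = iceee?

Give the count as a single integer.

piece 0:i — minimal
piece 1:c — minimal
piece 2:e rests on {1:c}
piece 3:e rests on {2:e}
piece 4:e rests on {3:e}
minimal pieces: {0:i, 1:c}
ways to finish when only these pieces remain (= sum over removing one remaining piece with nothing left below it):
  1 left: {0}→1  {4}→1
  2 left: {0,4}→2  {3,4}→1
  3 left: {0,3,4}→3  {2,3,4}→1
  placing 0:i first → 1 extensions
  placing 1:c first → 4 extensions
total linear extensions = 5

5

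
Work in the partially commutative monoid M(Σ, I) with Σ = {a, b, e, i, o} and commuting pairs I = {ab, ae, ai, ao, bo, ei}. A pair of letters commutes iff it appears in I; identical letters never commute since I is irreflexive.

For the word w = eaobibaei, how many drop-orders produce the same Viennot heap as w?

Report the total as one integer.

0(e) covers ∅
1(a) covers ∅
2(o) covers 0:e
3(b) covers 0:e
4(i) covers 2:o, 3:b
5(b) covers 4:i
6(a) covers 1:a
7(e) covers 5:b
8(i) covers 5:b
floor of heap: 0:e, 1:a
completions by unplaced set U, small U first (add the entries for U minus each lowest piece of U):
  |U|=1: {6}:1  {7}:1  {8}:1
  |U|=2: {1,6}:1  {6,7}:2  {6,8}:2  {7,8}:2
  |U|=3: {1,6,7}:3  {1,6,8}:3  {5,7,8}:2  {6,7,8}:6
  |U|=4: {1,6,7,8}:12  {4,5,7,8}:2  {5,6,7,8}:8
  |U|=5: {1,5,6,7,8}:20  {2,4,5,7,8}:2  {3,4,5,7,8}:2  {4,5,6,7,8}:10
  |U|=6: {1,4,5,6,7,8}:30  {2,3,4,5,7,8}:4  {2,4,5,6,7,8}:12  {3,4,5,6,7,8}:12
  |U|=7: {0,2,3,4,5,7,8}:4  {1,2,4,5,6,7,8}:42  {1,3,4,5,6,7,8}:42  {2,3,4,5,6,7,8}:28
  start at 0(e): 112
  start at 1(a): 32
sum over floor = 144

144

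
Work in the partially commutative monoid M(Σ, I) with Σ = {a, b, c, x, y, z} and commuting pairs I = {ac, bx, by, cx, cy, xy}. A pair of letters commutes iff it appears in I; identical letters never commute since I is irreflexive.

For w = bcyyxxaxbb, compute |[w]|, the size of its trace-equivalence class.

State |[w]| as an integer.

drop 0:b onto floor
drop 1:c onto {0:b}
drop 2:y onto floor
drop 3:y onto {2:y}
drop 4:x onto floor
drop 5:x onto {4:x}
drop 6:a onto {0:b, 3:y, 5:x}
drop 7:x onto {6:a}
drop 8:b onto {1:c, 6:a}
drop 9:b onto {8:b}
ground layer = {0:b, 2:y, 4:x}
drop-orders for the pieces not yet dropped (sum over which currently-grounded one goes next):
  1 to go: {7} 1  {9} 1
  2 to go: {7,9} 2  {8,9} 1
  3 to go: {1,8,9} 1  {7,8,9} 3
  4 to go: {1,7,8,9} 4  {6,7,8,9} 3
  5 to go: {1,6,7,8,9} 7  {3,6,7,8,9} 3  {5,6,7,8,9} 3
  6 to go: {0,1,6,7,8,9} 7  {1,3,6,7,8,9} 10  {1,5,6,7,8,9} 10  {2,3,6,7,8,9} 3  {3,5,6,7,8,9} 6  {4,5,6,7,8,9} 3
  7 to go: {0,1,3,6,7,8,9} 17  {0,1,5,6,7,8,9} 17  {1,2,3,6,7,8,9} 13  {1,3,5,6,7,8,9} 26  {1,4,5,6,7,8,9} 13  {2,3,5,6,7,8,9} 9  {3,4,5,6,7,8,9} 9
  8 to go: {0,1,2,3,6,7,8,9} 30  {0,1,3,5,6,7,8,9} 60  {0,1,4,5,6,7,8,9} 30  {1,2,3,5,6,7,8,9} 48  {1,3,4,5,6,7,8,9} 48  {2,3,4,5,6,7,8,9} 18
  if 0:b drops first: 114 orders
  if 2:y drops first: 138 orders
  if 4:x drops first: 138 orders
heap linearizations: 390

390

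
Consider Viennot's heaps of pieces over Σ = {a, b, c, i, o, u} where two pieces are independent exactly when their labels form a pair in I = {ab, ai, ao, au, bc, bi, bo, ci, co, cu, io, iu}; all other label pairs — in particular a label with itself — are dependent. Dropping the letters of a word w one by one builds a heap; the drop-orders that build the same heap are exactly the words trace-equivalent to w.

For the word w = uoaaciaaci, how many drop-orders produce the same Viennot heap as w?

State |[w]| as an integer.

1260

0(u) covers ∅
1(o) covers 0:u
2(a) covers ∅
3(a) covers 2:a
4(c) covers 3:a
5(i) covers ∅
6(a) covers 4:c
7(a) covers 6:a
8(c) covers 7:a
9(i) covers 5:i
floor of heap: 0:u, 2:a, 5:i
completions by unplaced set U, small U first (add the entries for U minus each lowest piece of U):
  |U|=1: {1}:1  {8}:1  {9}:1
  |U|=2: {0,1}:1  {1,8}:2  {1,9}:2  {5,9}:1  {7,8}:1  {8,9}:2
  |U|=3: {0,1,8}:3  {0,1,9}:3  {1,5,9}:3  {1,7,8}:3  {1,8,9}:6  {5,8,9}:3  {6,7,8}:1  {7,8,9}:3
  |U|=4: {0,1,5,9}:6  {0,1,7,8}:6  {0,1,8,9}:12  {1,5,8,9}:12  {1,6,7,8}:4  {1,7,8,9}:12  {4,6,7,8}:1  {5,7,8,9}:6  {6,7,8,9}:4
  |U|=5: {0,1,5,8,9}:30  {0,1,6,7,8}:10  {0,1,7,8,9}:30  {1,4,6,7,8}:5  {1,5,7,8,9}:30  {1,6,7,8,9}:20  {3,4,6,7,8}:1  {4,6,7,8,9}:5  {5,6,7,8,9}:10
  |U|=6: {0,1,4,6,7,8}:15  {0,1,5,7,8,9}:90  {0,1,6,7,8,9}:60  {1,3,4,6,7,8}:6  {1,4,6,7,8,9}:30  {1,5,6,7,8,9}:60  {2,3,4,6,7,8}:1  {3,4,6,7,8,9}:6  {4,5,6,7,8,9}:15
  |U|=7: {0,1,3,4,6,7,8}:21  {0,1,4,6,7,8,9}:105  {0,1,5,6,7,8,9}:210  {1,2,3,4,6,7,8}:7  {1,3,4,6,7,8,9}:42  {1,4,5,6,7,8,9}:105  {2,3,4,6,7,8,9}:7  {3,4,5,6,7,8,9}:21
  |U|=8: {0,1,2,3,4,6,7,8}:28  {0,1,3,4,6,7,8,9}:168  {0,1,4,5,6,7,8,9}:420  {1,2,3,4,6,7,8,9}:56  {1,3,4,5,6,7,8,9}:168  {2,3,4,5,6,7,8,9}:28
  start at 0(u): 252
  start at 2(a): 756
  start at 5(i): 252
sum over floor = 1260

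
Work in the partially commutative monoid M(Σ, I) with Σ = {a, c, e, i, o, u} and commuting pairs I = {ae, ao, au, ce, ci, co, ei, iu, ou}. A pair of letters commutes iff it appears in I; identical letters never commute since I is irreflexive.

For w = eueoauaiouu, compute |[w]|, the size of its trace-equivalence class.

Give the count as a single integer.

drop 0:e onto floor
drop 1:u onto {0:e}
drop 2:e onto {1:u}
drop 3:o onto {2:e}
drop 4:a onto floor
drop 5:u onto {2:e}
drop 6:a onto {4:a}
drop 7:i onto {3:o, 6:a}
drop 8:o onto {7:i}
drop 9:u onto {5:u}
drop 10:u onto {9:u}
ground layer = {0:e, 4:a}
drop-orders for the pieces not yet dropped (sum over which currently-grounded one goes next):
  1 to go: {8} 1  {10} 1
  2 to go: {7,8} 1  {8,10} 2  {9,10} 1
  3 to go: {3,7,8} 1  {5,9,10} 1  {6,7,8} 1  {7,8,10} 3  {8,9,10} 3
  4 to go: {3,6,7,8} 2  {3,7,8,10} 4  {4,6,7,8} 1  {5,8,9,10} 4  {6,7,8,10} 4  {7,8,9,10} 6
  5 to go: {3,4,6,7,8} 3  {3,6,7,8,10} 10  {3,7,8,9,10} 10  {4,6,7,8,10} 5  {5,7,8,9,10} 10  {6,7,8,9,10} 10
  6 to go: {3,4,6,7,8,10} 18  {3,5,7,8,9,10} 20  {3,6,7,8,9,10} 30  {4,6,7,8,9,10} 15  {5,6,7,8,9,10} 20
  7 to go: {2,3,5,7,8,9,10} 20  {3,4,6,7,8,9,10} 63  {3,5,6,7,8,9,10} 70  {4,5,6,7,8,9,10} 35
  8 to go: {1,2,3,5,7,8,9,10} 20  {2,3,5,6,7,8,9,10} 90  {3,4,5,6,7,8,9,10} 168
  9 to go: {0,1,2,3,5,7,8,9,10} 20  {1,2,3,5,6,7,8,9,10} 110  {2,3,4,5,6,7,8,9,10} 258
  if 0:e drops first: 368 orders
  if 4:a drops first: 130 orders
heap linearizations: 498

498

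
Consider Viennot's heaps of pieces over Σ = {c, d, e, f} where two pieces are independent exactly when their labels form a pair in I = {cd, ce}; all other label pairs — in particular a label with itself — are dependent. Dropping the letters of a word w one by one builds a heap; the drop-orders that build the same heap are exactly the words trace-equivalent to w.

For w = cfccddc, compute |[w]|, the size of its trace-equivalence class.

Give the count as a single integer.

10

drop 0:c onto floor
drop 1:f onto {0:c}
drop 2:c onto {1:f}
drop 3:c onto {2:c}
drop 4:d onto {1:f}
drop 5:d onto {4:d}
drop 6:c onto {3:c}
ground layer = {0:c}
drop-orders for the pieces not yet dropped (sum over which currently-grounded one goes next):
  1 to go: {5} 1  {6} 1
  2 to go: {3,6} 1  {4,5} 1  {5,6} 2
  3 to go: {2,3,6} 1  {3,5,6} 3  {4,5,6} 3
  4 to go: {2,3,5,6} 4  {3,4,5,6} 6
  5 to go: {2,3,4,5,6} 10
  if 0:c drops first: 10 orders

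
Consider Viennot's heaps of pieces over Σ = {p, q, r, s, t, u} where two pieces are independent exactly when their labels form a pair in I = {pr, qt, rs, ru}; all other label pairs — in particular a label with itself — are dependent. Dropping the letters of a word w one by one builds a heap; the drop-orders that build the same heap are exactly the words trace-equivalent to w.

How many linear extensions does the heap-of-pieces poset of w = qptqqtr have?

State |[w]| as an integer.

piece 0:q — minimal
piece 1:p rests on {0:q}
piece 2:t rests on {1:p}
piece 3:q rests on {1:p}
piece 4:q rests on {3:q}
piece 5:t rests on {2:t}
piece 6:r rests on {4:q, 5:t}
minimal pieces: {0:q}
ways to finish when only these pieces remain (= sum over removing one remaining piece with nothing left below it):
  1 left: {6}→1
  2 left: {4,6}→1  {5,6}→1
  3 left: {2,5,6}→1  {3,4,6}→1  {4,5,6}→2
  4 left: {2,4,5,6}→3  {3,4,5,6}→3
  5 left: {2,3,4,5,6}→6
  placing 0:q first → 6 extensions

6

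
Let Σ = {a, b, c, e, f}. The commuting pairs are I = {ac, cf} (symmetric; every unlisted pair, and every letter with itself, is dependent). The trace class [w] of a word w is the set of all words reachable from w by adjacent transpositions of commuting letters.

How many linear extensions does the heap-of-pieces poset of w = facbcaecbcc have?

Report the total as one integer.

6

piece 0:f — minimal
piece 1:a rests on {0:f}
piece 2:c — minimal
piece 3:b rests on {1:a, 2:c}
piece 4:c rests on {3:b}
piece 5:a rests on {3:b}
piece 6:e rests on {4:c, 5:a}
piece 7:c rests on {6:e}
piece 8:b rests on {7:c}
piece 9:c rests on {8:b}
piece 10:c rests on {9:c}
minimal pieces: {0:f, 2:c}
ways to finish when only these pieces remain (= sum over removing one remaining piece with nothing left below it):
  1 left: {10}→1
  2 left: {9,10}→1
  3 left: {8,9,10}→1
  4 left: {7,8,9,10}→1
  5 left: {6,7,8,9,10}→1
  6 left: {4,6,7,8,9,10}→1  {5,6,7,8,9,10}→1
  7 left: {4,5,6,7,8,9,10}→2
  8 left: {3,4,5,6,7,8,9,10}→2
  9 left: {1,3,4,5,6,7,8,9,10}→2  {2,3,4,5,6,7,8,9,10}→2
  placing 0:f first → 4 extensions
  placing 2:c first → 2 extensions
total linear extensions = 6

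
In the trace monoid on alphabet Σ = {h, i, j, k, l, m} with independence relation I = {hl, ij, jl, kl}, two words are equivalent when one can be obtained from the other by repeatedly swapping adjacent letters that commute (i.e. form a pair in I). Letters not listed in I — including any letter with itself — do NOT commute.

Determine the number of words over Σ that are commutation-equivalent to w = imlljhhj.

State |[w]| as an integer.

piece 0:i — minimal
piece 1:m rests on {0:i}
piece 2:l rests on {1:m}
piece 3:l rests on {2:l}
piece 4:j rests on {1:m}
piece 5:h rests on {4:j}
piece 6:h rests on {5:h}
piece 7:j rests on {6:h}
minimal pieces: {0:i}
ways to finish when only these pieces remain (= sum over removing one remaining piece with nothing left below it):
  1 left: {3}→1  {7}→1
  2 left: {2,3}→1  {3,7}→2  {6,7}→1
  3 left: {2,3,7}→3  {3,6,7}→3  {5,6,7}→1
  4 left: {2,3,6,7}→6  {3,5,6,7}→4  {4,5,6,7}→1
  5 left: {2,3,5,6,7}→10  {3,4,5,6,7}→5
  6 left: {2,3,4,5,6,7}→15
  placing 0:i first → 15 extensions

15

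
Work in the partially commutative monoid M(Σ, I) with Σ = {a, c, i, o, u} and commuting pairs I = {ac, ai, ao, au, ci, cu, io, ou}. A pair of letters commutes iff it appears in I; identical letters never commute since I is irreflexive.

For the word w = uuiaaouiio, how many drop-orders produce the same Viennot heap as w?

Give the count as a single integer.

1260

piece 0:u — minimal
piece 1:u rests on {0:u}
piece 2:i rests on {1:u}
piece 3:a — minimal
piece 4:a rests on {3:a}
piece 5:o — minimal
piece 6:u rests on {2:i}
piece 7:i rests on {6:u}
piece 8:i rests on {7:i}
piece 9:o rests on {5:o}
minimal pieces: {0:u, 3:a, 5:o}
ways to finish when only these pieces remain (= sum over removing one remaining piece with nothing left below it):
  1 left: {4}→1  {8}→1  {9}→1
  2 left: {3,4}→1  {4,8}→2  {4,9}→2  {5,9}→1  {7,8}→1  {8,9}→2
  3 left: {3,4,8}→3  {3,4,9}→3  {4,5,9}→3  {4,7,8}→3  {4,8,9}→6  {5,8,9}→3  {6,7,8}→1  {7,8,9}→3
  4 left: {2,6,7,8}→1  {3,4,5,9}→6  {3,4,7,8}→6  {3,4,8,9}→12  {4,5,8,9}→12  {4,6,7,8}→4  {4,7,8,9}→12  {5,7,8,9}→6  {6,7,8,9}→4
  5 left: {1,2,6,7,8}→1  {2,4,6,7,8}→5  {2,6,7,8,9}→5  {3,4,5,8,9}→30  {3,4,6,7,8}→10  {3,4,7,8,9}→30  {4,5,7,8,9}→30  {4,6,7,8,9}→20  {5,6,7,8,9}→10
  6 left: {0,1,2,6,7,8}→1  {1,2,4,6,7,8}→6  {1,2,6,7,8,9}→6  {2,3,4,6,7,8}→15  {2,4,6,7,8,9}→30  {2,5,6,7,8,9}→15  {3,4,5,7,8,9}→90  {3,4,6,7,8,9}→60  {4,5,6,7,8,9}→60
  7 left: {0,1,2,4,6,7,8}→7  {0,1,2,6,7,8,9}→7  {1,2,3,4,6,7,8}→21  {1,2,4,6,7,8,9}→42  {1,2,5,6,7,8,9}→21  {2,3,4,6,7,8,9}→105  {2,4,5,6,7,8,9}→105  {3,4,5,6,7,8,9}→210
  8 left: {0,1,2,3,4,6,7,8}→28  {0,1,2,4,6,7,8,9}→56  {0,1,2,5,6,7,8,9}→28  {1,2,3,4,6,7,8,9}→168  {1,2,4,5,6,7,8,9}→168  {2,3,4,5,6,7,8,9}→420
  placing 0:u first → 756 extensions
  placing 3:a first → 252 extensions
  placing 5:o first → 252 extensions
total linear extensions = 1260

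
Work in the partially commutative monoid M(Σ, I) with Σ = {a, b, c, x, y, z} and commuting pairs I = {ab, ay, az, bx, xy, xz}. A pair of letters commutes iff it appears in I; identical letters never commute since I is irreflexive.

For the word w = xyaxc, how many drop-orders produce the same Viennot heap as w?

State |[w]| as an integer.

piece 0:x — minimal
piece 1:y — minimal
piece 2:a rests on {0:x}
piece 3:x rests on {2:a}
piece 4:c rests on {1:y, 3:x}
minimal pieces: {0:x, 1:y}
ways to finish when only these pieces remain (= sum over removing one remaining piece with nothing left below it):
  1 left: {4}→1
  2 left: {1,4}→1  {3,4}→1
  3 left: {1,3,4}→2  {2,3,4}→1
  placing 0:x first → 3 extensions
  placing 1:y first → 1 extensions
total linear extensions = 4

4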